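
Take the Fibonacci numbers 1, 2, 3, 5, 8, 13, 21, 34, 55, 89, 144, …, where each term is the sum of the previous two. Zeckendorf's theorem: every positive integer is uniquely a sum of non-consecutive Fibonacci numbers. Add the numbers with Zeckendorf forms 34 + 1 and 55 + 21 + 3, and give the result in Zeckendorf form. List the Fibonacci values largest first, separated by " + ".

89 + 21 + 3 + 1

The two numbers are 35 and 79, so their sum is 114.
subtract 89 from 114: 25 remains
subtract 21 from 25: 4 remains
subtract 3 from 4: 1 remains
subtract 1 from 1: 0 remains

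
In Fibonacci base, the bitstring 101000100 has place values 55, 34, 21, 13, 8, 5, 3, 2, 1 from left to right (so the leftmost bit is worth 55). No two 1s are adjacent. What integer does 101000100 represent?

Summing the place values of the 1 bits: 55 + 21 + 3 = 79.

79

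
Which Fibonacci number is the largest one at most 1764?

1597

1597 ≤ 1764 < 2584, so the largest Fibonacci number not exceeding 1764 is 1597.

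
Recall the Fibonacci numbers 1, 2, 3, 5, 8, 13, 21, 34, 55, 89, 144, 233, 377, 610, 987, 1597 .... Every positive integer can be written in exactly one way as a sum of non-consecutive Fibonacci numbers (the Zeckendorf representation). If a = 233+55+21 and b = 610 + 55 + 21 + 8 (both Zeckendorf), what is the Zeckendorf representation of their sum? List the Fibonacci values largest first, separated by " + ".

The two numbers are 309 and 694, so their sum is 1003.
Greedy algorithm:
largest Fibonacci ≤ 1003 is 987; 1003 − 987 = 16
largest Fibonacci ≤ 16 is 13; 16 − 13 = 3
largest Fibonacci ≤ 3 is 3; 3 − 3 = 0

987 + 13 + 3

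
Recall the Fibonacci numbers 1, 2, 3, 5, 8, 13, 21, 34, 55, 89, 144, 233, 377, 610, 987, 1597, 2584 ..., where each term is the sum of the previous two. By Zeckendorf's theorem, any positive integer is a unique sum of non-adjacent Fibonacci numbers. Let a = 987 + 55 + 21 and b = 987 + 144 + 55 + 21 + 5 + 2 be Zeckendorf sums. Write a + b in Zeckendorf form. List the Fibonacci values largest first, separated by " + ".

1597 + 610 + 55 + 13 + 2

The two numbers are 1063 and 1214, so their sum is 2277.
2277: greatest Fibonacci not exceeding it is 1597, leaving 680
680: greatest Fibonacci not exceeding it is 610, leaving 70
70: greatest Fibonacci not exceeding it is 55, leaving 15
15: greatest Fibonacci not exceeding it is 13, leaving 2
2: greatest Fibonacci not exceeding it is 2, leaving 0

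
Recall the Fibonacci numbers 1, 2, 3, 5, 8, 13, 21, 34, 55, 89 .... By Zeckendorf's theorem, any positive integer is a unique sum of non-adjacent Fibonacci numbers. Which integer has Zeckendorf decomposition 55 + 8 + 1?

64

55 + 8 + 1 = 64.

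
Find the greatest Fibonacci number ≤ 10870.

6765 ≤ 10870 < 10946, so the largest Fibonacci number not exceeding 10870 is 6765.

6765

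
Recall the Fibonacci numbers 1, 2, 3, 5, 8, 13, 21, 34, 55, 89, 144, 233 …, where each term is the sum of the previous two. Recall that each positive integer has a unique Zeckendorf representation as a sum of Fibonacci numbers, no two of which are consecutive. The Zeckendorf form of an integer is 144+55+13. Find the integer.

144+55+13 = 212.

212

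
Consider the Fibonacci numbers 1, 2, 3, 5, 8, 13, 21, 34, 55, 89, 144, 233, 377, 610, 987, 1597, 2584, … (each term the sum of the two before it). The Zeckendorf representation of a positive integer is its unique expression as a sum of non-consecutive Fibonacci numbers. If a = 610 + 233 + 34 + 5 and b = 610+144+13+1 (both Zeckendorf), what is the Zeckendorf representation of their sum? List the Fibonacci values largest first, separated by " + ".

1597 + 34 + 13 + 5 + 1

The two numbers are 882 and 768, so their sum is 1650.
1650 − 1597 = 53
53 − 34 = 19
19 − 13 = 6
6 − 5 = 1
1 − 1 = 0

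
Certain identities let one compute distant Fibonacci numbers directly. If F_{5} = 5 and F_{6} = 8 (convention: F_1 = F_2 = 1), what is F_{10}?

55

By the doubling identity F_{2k} = F_k(2F_{k+1} − F_k): F_{10} = 5·(2·8 − 5) = 5·11 = 55.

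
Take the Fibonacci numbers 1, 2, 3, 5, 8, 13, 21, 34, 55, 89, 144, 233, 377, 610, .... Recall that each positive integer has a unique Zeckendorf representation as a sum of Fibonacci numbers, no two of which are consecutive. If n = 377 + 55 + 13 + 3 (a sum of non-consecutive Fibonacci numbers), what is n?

448

377 + 55 + 13 + 3 = 448.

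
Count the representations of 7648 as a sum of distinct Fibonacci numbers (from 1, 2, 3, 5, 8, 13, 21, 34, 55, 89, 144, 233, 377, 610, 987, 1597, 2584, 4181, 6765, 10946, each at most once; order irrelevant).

63

Each representation comes from the Zeckendorf form by replacing some F_k with F_{k−1} + F_{k−2} where possible.
7648 = 6765+610+233+34+5+1 = 6765+610+233+34+3+2+1 = 6765+610+233+21+13+5+1 = 6765+610+144+89+34+5+1 = 6765+610+233+21+13+3+2+1 = … (58 more), for 63 in all.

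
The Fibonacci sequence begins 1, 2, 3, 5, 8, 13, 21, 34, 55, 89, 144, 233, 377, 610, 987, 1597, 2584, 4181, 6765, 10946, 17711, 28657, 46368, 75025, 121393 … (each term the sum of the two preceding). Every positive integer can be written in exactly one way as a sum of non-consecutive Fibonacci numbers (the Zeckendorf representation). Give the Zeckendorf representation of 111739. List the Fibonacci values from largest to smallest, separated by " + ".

75025 + 28657 + 6765 + 987 + 233 + 55 + 13 + 3 + 1

take 75025 (≤ 111739); 111739 − 75025 = 36714
take 28657 (≤ 36714); 36714 − 28657 = 8057
take 6765 (≤ 8057); 8057 − 6765 = 1292
take 987 (≤ 1292); 1292 − 987 = 305
take 233 (≤ 305); 305 − 233 = 72
take 55 (≤ 72); 72 − 55 = 17
take 13 (≤ 17); 17 − 13 = 4
take 3 (≤ 4); 4 − 3 = 1
take 1 (≤ 1); 1 − 1 = 0
So 111739 = 75025 + 28657 + 6765 + 987 + 233 + 55 + 13 + 3 + 1, with no two terms consecutive in the sequence.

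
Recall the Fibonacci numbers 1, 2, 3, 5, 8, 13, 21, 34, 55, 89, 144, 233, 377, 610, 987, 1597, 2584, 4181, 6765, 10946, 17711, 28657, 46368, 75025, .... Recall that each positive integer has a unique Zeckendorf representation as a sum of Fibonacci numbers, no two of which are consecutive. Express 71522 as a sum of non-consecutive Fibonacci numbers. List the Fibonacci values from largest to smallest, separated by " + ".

subtract 46368 from 71522: 25154 remains
subtract 17711 from 25154: 7443 remains
subtract 6765 from 7443: 678 remains
subtract 610 from 678: 68 remains
subtract 55 from 68: 13 remains
subtract 13 from 13: 0 remains
So 71522 = 46368 + 17711 + 6765 + 610 + 55 + 13, with no two terms consecutive in the sequence.

46368 + 17711 + 6765 + 610 + 55 + 13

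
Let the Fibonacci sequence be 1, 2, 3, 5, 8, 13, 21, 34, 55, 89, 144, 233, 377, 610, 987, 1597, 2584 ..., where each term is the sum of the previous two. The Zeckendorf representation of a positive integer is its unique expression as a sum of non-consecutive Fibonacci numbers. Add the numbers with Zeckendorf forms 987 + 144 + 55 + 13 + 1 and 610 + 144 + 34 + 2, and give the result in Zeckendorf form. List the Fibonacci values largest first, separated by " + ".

The two numbers are 1200 and 790, so their sum is 1990.
Repeatedly subtract the largest Fibonacci number that fits:
take 1597 (≤ 1990); 1990 − 1597 = 393
take 377 (≤ 393); 393 − 377 = 16
take 13 (≤ 16); 16 − 13 = 3
take 3 (≤ 3); 3 − 3 = 0

1597 + 377 + 13 + 3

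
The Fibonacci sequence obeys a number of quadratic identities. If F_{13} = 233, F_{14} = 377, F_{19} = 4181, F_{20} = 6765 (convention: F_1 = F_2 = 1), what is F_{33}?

By the addition formula F_{m+n} = F_m F_{n+1} + F_{m−1} F_n with m=14, n=19: F_{33} = 377·6765 + 233·4181 = 2550405 + 974173 = 3524578.

3524578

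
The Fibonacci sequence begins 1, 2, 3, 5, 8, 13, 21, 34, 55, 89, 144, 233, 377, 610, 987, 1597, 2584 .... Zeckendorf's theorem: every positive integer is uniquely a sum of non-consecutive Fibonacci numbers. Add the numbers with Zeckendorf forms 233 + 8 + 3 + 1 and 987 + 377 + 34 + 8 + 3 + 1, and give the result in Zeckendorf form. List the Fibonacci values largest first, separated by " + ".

1597 + 55 + 3

The two numbers are 245 and 1410, so their sum is 1655.
take 1597 (≤ 1655); 1655 − 1597 = 58
take 55 (≤ 58); 58 − 55 = 3
take 3 (≤ 3); 3 − 3 = 0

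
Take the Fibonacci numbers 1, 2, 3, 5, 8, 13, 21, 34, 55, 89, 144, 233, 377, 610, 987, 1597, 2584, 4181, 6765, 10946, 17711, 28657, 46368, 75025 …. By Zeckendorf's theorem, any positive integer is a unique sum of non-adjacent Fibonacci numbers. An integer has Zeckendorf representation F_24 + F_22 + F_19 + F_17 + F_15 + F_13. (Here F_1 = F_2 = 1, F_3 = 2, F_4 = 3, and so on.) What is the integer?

70700

F_24 + F_22 + F_19 + F_17 + F_15 + F_13 = 46368 + 17711 + 4181 + 1597 + 610 + 233 = 70700.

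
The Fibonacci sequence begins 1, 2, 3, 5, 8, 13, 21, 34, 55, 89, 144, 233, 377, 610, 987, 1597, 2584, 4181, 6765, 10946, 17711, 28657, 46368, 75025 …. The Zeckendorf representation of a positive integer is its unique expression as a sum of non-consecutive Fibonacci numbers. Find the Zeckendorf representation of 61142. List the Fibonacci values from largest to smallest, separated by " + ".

46368 + 10946 + 2584 + 987 + 233 + 21 + 3

subtract 46368 from 61142: 14774 remains
subtract 10946 from 14774: 3828 remains
subtract 2584 from 3828: 1244 remains
subtract 987 from 1244: 257 remains
subtract 233 from 257: 24 remains
subtract 21 from 24: 3 remains
subtract 3 from 3: 0 remains
So 61142 = 46368 + 10946 + 2584 + 987 + 233 + 21 + 3, with no two terms consecutive in the sequence.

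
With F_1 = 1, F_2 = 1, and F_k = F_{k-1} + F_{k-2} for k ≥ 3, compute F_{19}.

Iterating the recurrence up to F_{11} = 89 and F_{10} = 55:
F_{12} = F_{11} + F_{10} = 89 + 55 = 144
F_{13} = F_{12} + F_{11} = 144 + 89 = 233
F_{14} = F_{13} + F_{12} = 233 + 144 = 377
F_{15} = F_{14} + F_{13} = 377 + 233 = 610
F_{16} = F_{15} + F_{14} = 610 + 377 = 987
F_{17} = F_{16} + F_{15} = 987 + 610 = 1597
F_{18} = F_{17} + F_{16} = 1597 + 987 = 2584
F_{19} = F_{18} + F_{17} = 2584 + 1597 = 4181

4181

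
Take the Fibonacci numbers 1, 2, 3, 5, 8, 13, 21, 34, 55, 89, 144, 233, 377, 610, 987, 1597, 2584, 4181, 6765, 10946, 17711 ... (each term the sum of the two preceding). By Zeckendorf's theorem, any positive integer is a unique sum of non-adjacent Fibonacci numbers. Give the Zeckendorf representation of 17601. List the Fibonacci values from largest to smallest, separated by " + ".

17601 − 10946 = 6655
6655 − 4181 = 2474
2474 − 1597 = 877
877 − 610 = 267
267 − 233 = 34
34 − 34 = 0
So 17601 = 10946 + 4181 + 1597 + 610 + 233 + 34, with no two terms consecutive in the sequence.

10946 + 4181 + 1597 + 610 + 233 + 34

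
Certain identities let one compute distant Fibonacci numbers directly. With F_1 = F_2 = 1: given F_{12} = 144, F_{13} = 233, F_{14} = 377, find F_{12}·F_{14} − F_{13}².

144·377 − 233² = 54288 − 54289 = -1. (Cassini's identity: F_{k−1}F_{k+1} − F_k² = (−1)^k.)

-1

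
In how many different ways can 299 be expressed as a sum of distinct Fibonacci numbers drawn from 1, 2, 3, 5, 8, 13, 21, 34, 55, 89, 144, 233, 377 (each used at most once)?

14

Each representation comes from the Zeckendorf form by replacing some F_k with F_{k−1} + F_{k−2} where possible.
299 = 233+55+8+3 = 233+55+8+2+1 = 233+34+21+8+3 = … (11 more), for 14 in all.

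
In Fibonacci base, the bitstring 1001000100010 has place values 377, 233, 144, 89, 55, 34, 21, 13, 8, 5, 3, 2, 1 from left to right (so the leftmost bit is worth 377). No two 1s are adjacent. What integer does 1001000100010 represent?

Summing the place values of the 1 bits: 377 + 89 + 13 + 2 = 481.

481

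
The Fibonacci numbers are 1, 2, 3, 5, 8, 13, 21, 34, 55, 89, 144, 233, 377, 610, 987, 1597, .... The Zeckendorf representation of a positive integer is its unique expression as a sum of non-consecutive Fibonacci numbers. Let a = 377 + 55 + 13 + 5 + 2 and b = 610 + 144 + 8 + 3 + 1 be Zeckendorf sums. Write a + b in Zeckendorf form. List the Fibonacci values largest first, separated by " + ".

987 + 144 + 55 + 21 + 8 + 3

The two numbers are 452 and 766, so their sum is 1218.
987 ≤ 1218 < 1597, so take 987; remainder 231
144 ≤ 231 < 233, so take 144; remainder 87
55 ≤ 87 < 89, so take 55; remainder 32
21 ≤ 32 < 34, so take 21; remainder 11
8 ≤ 11 < 13, so take 8; remainder 3
3 ≤ 3 < 5, so take 3; remainder 0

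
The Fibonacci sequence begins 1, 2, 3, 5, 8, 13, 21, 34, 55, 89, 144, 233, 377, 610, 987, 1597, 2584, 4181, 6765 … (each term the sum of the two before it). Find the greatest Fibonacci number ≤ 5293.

4181

4181 ≤ 5293 < 6765, so the largest Fibonacci number not exceeding 5293 is 4181.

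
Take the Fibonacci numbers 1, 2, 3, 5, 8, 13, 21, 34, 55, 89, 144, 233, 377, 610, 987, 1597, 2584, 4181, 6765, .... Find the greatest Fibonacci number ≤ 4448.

4181 ≤ 4448 < 6765, so the largest Fibonacci number not exceeding 4448 is 4181.

4181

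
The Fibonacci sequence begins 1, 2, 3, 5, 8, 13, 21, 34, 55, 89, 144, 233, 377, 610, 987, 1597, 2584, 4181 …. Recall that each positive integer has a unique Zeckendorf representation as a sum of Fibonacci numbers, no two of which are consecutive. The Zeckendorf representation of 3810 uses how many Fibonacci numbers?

5

largest Fibonacci ≤ 3810 is 2584; 3810 − 2584 = 1226
largest Fibonacci ≤ 1226 is 987; 1226 − 987 = 239
largest Fibonacci ≤ 239 is 233; 239 − 233 = 6
largest Fibonacci ≤ 6 is 5; 6 − 5 = 1
largest Fibonacci ≤ 1 is 1; 1 − 1 = 0
3810 = 2584 + 987 + 233 + 5 + 1, which has 5 terms.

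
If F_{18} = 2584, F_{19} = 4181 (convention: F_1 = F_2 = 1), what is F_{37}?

By the addition formula F_{m+n} = F_m F_{n+1} + F_{m−1} F_n with m=19, n=18: F_{37} = 4181·4181 + 2584·2584 = 17480761 + 6677056 = 24157817.

24157817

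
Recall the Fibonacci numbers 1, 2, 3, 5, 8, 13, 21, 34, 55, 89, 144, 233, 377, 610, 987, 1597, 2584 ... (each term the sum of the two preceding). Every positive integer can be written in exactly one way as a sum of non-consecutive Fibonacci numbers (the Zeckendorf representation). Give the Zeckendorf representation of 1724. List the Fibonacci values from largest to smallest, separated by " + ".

1597 + 89 + 34 + 3 + 1

Greedily peel off the largest Fibonacci term at each step:
largest Fibonacci ≤ 1724 is 1597; 1724 − 1597 = 127
largest Fibonacci ≤ 127 is 89; 127 − 89 = 38
largest Fibonacci ≤ 38 is 34; 38 − 34 = 4
largest Fibonacci ≤ 4 is 3; 4 − 3 = 1
largest Fibonacci ≤ 1 is 1; 1 − 1 = 0
So 1724 = 1597 + 89 + 34 + 3 + 1, with no two terms consecutive in the sequence.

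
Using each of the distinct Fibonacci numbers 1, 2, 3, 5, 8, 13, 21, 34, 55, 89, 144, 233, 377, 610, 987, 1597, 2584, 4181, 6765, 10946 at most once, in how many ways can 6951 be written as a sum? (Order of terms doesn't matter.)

6951 = 6765+144+34+8 = 6765+144+34+5+3 = 6765+144+21+13+8 = 6765+89+55+34+8 = 4181+2584+144+34+8 = … (49 more), for 54 in all.

54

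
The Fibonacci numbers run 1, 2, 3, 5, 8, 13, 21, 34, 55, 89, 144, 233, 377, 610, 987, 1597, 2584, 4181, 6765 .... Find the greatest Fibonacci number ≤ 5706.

4181 ≤ 5706 < 6765, so the largest Fibonacci number not exceeding 5706 is 4181.

4181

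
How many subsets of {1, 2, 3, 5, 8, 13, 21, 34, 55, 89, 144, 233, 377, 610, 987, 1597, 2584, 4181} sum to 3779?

Each representation comes from the Zeckendorf form by replacing some F_k with F_{k−1} + F_{k−2} where possible.
3779 = 2584+987+144+55+8+1 = 2584+987+144+55+5+3+1 = 2584+987+144+34+21+8+1 = 2584+610+377+144+55+8+1 = … (26 more), for 30 in all.

30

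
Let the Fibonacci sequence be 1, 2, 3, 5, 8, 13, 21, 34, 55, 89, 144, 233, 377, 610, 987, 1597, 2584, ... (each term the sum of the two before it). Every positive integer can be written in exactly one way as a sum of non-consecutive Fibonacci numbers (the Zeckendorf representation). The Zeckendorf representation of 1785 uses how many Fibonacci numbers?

5

subtract 1597 from 1785: 188 remains
subtract 144 from 188: 44 remains
subtract 34 from 44: 10 remains
subtract 8 from 10: 2 remains
subtract 2 from 2: 0 remains
1785 = 1597 + 144 + 34 + 8 + 2, which has 5 terms.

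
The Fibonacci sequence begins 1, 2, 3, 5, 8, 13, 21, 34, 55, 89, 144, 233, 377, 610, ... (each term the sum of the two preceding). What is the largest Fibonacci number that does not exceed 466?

377

377 ≤ 466 < 610, so the largest Fibonacci number not exceeding 466 is 377.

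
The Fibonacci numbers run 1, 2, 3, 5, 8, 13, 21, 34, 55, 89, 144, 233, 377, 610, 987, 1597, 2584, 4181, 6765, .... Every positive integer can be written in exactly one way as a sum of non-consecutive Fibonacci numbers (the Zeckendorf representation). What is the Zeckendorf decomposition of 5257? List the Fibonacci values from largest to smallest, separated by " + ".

5257: greatest Fibonacci not exceeding it is 4181, leaving 1076
1076: greatest Fibonacci not exceeding it is 987, leaving 89
89: greatest Fibonacci not exceeding it is 89, leaving 0
So 5257 = 4181 + 987 + 89, with no two terms consecutive in the sequence.

4181 + 987 + 89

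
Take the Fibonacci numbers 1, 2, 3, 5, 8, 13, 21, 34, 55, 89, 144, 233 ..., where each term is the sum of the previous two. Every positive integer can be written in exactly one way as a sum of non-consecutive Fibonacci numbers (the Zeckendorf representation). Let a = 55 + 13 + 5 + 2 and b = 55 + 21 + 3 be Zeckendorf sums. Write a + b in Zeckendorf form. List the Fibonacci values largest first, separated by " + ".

144 + 8 + 2

The two numbers are 75 and 79, so their sum is 154.
Repeatedly subtract the largest Fibonacci number that fits:
largest Fibonacci ≤ 154 is 144; 154 − 144 = 10
largest Fibonacci ≤ 10 is 8; 10 − 8 = 2
largest Fibonacci ≤ 2 is 2; 2 − 2 = 0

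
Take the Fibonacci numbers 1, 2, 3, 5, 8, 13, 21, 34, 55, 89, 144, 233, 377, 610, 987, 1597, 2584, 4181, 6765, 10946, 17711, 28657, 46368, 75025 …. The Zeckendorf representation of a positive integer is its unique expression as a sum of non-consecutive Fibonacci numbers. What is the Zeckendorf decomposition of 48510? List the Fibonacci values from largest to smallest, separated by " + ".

46368 + 1597 + 377 + 144 + 21 + 3

largest Fibonacci ≤ 48510 is 46368; 48510 − 46368 = 2142
largest Fibonacci ≤ 2142 is 1597; 2142 − 1597 = 545
largest Fibonacci ≤ 545 is 377; 545 − 377 = 168
largest Fibonacci ≤ 168 is 144; 168 − 144 = 24
largest Fibonacci ≤ 24 is 21; 24 − 21 = 3
largest Fibonacci ≤ 3 is 3; 3 − 3 = 0
So 48510 = 46368 + 1597 + 377 + 144 + 21 + 3, with no two terms consecutive in the sequence.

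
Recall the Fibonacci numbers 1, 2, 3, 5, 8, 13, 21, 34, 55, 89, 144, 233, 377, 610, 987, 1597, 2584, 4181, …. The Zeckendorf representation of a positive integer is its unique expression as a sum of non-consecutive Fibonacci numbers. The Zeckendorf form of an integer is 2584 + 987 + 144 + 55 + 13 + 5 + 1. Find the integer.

2584 + 987 + 144 + 55 + 13 + 5 + 1 = 3789.

3789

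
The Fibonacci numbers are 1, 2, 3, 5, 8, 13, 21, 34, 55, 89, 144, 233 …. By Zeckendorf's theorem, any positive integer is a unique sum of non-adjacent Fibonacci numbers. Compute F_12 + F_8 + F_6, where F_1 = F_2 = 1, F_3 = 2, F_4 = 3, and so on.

173

F_12 + F_8 + F_6 = 144 + 21 + 8 = 173.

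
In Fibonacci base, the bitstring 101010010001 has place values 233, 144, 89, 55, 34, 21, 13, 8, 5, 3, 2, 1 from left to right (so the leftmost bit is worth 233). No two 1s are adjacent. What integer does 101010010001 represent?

365

Summing the place values of the 1 bits: 233 + 89 + 34 + 8 + 1 = 365.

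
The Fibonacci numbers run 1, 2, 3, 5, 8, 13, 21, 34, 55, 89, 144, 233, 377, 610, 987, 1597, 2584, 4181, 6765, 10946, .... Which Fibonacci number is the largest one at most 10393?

6765

6765 ≤ 10393 < 10946, so the largest Fibonacci number not exceeding 10393 is 6765.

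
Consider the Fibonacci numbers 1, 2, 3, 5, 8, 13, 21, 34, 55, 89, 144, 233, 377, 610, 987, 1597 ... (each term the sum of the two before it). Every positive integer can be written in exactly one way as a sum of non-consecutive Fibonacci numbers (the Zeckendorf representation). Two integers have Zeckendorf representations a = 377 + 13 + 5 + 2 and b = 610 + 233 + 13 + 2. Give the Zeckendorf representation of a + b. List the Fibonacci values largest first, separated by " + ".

987 + 233 + 34 + 1

The two numbers are 397 and 858, so their sum is 1255.
987 ≤ 1255 < 1597, so take 987; remainder 268
233 ≤ 268 < 377, so take 233; remainder 35
34 ≤ 35 < 55, so take 34; remainder 1
1 ≤ 1 < 2, so take 1; remainder 0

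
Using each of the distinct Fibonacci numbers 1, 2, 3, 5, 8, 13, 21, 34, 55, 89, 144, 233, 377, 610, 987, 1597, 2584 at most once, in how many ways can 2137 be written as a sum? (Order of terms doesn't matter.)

Starting from the Zeckendorf form and repeatedly splitting a term F_k into F_{k−1} + F_{k−2} (when neither is already used) reaches every representation.
2137 = 1597+377+144+13+5+1 = 1597+377+144+13+3+2+1 = 1597+377+89+55+13+5+1 = 1597+377+144+8+5+3+2+1 = … (26 more), for 30 in all.

30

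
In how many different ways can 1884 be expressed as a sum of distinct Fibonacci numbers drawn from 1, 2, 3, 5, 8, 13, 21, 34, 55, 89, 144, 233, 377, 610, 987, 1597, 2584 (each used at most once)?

Each representation comes from the Zeckendorf form by replacing some F_k with F_{k−1} + F_{k−2} where possible.
1884 = 1597+233+34+13+5+2 = 1597+144+89+34+13+5+2 = 987+610+233+34+13+5+2 = 987+610+144+89+34+13+5+2 = … (1 more), for 5 in all.

5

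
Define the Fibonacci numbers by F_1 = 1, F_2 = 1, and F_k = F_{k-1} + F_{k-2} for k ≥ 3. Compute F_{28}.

317811

Iterating the recurrence up to F_{22} = 17711 and F_{21} = 10946:
F_{23} = F_{22} + F_{21} = 17711 + 10946 = 28657
F_{24} = F_{23} + F_{22} = 28657 + 17711 = 46368
F_{25} = F_{24} + F_{23} = 46368 + 28657 = 75025
F_{26} = F_{25} + F_{24} = 75025 + 46368 = 121393
F_{27} = F_{26} + F_{25} = 121393 + 75025 = 196418
F_{28} = F_{27} + F_{26} = 196418 + 121393 = 317811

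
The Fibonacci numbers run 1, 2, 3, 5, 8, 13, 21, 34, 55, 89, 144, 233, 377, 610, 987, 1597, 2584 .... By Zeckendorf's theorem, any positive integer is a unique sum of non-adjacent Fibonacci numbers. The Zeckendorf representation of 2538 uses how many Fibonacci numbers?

subtract 1597 from 2538: 941 remains
subtract 610 from 941: 331 remains
subtract 233 from 331: 98 remains
subtract 89 from 98: 9 remains
subtract 8 from 9: 1 remains
subtract 1 from 1: 0 remains
2538 = 1597 + 610 + 233 + 89 + 8 + 1, which has 6 terms.

6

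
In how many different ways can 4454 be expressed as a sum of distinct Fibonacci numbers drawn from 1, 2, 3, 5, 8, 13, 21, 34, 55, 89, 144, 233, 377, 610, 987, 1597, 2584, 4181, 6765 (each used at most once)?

Starting from the Zeckendorf form and repeatedly splitting a term F_k into F_{k−1} + F_{k−2} (when neither is already used) reaches every representation.
4454 = 4181+233+34+5+1 = 4181+233+34+3+2+1 = 4181+233+21+13+5+1 = … (44 more), for 47 in all.

47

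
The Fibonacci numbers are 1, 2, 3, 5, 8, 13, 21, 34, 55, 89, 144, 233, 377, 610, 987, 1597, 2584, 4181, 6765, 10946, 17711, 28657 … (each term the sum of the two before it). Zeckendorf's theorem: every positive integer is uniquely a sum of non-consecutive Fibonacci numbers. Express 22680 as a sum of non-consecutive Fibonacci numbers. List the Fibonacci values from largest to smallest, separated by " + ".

17711 + 4181 + 610 + 144 + 34

largest Fibonacci ≤ 22680 is 17711; 22680 − 17711 = 4969
largest Fibonacci ≤ 4969 is 4181; 4969 − 4181 = 788
largest Fibonacci ≤ 788 is 610; 788 − 610 = 178
largest Fibonacci ≤ 178 is 144; 178 − 144 = 34
largest Fibonacci ≤ 34 is 34; 34 − 34 = 0
So 22680 = 17711 + 4181 + 610 + 144 + 34, with no two terms consecutive in the sequence.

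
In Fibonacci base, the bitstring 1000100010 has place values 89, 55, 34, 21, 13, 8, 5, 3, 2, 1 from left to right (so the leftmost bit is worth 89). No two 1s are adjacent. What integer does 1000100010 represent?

Summing the place values of the 1 bits: 89 + 13 + 2 = 104.

104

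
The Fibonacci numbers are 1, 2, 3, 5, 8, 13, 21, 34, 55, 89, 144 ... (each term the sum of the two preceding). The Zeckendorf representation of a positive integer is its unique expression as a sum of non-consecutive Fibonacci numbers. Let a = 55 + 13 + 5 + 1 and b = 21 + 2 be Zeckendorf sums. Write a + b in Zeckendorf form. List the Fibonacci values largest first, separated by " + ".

89 + 8

The two numbers are 74 and 23, so their sum is 97.
Greedy algorithm:
largest Fibonacci ≤ 97 is 89; 97 − 89 = 8
largest Fibonacci ≤ 8 is 8; 8 − 8 = 0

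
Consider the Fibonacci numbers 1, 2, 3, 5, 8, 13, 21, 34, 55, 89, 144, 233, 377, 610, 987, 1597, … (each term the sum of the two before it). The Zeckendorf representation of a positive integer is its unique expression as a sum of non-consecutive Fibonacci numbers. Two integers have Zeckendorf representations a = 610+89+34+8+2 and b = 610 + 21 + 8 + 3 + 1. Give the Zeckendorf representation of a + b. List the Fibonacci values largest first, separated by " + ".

The two numbers are 743 and 643, so their sum is 1386.
1386: greatest Fibonacci not exceeding it is 987, leaving 399
399: greatest Fibonacci not exceeding it is 377, leaving 22
22: greatest Fibonacci not exceeding it is 21, leaving 1
1: greatest Fibonacci not exceeding it is 1, leaving 0

987 + 377 + 21 + 1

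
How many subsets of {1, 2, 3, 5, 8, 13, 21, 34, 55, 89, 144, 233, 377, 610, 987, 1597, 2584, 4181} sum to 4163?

4163 = 2584+987+377+144+55+13+3 = 2584+987+377+144+55+13+2+1 = 2584+987+377+144+55+8+5+3 = 2584+987+377+144+34+21+13+3 = 2584+987+377+144+55+8+5+2+1 = … (19 more), for 24 in all.

24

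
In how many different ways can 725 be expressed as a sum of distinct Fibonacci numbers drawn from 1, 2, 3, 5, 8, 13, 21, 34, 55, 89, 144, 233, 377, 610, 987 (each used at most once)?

20

Starting from the Zeckendorf form and repeatedly splitting a term F_k into F_{k−1} + F_{k−2} (when neither is already used) reaches every representation.
725 = 610+89+21+5 = 610+89+21+3+2 = 610+89+13+8+5 = … (17 more), for 20 in all.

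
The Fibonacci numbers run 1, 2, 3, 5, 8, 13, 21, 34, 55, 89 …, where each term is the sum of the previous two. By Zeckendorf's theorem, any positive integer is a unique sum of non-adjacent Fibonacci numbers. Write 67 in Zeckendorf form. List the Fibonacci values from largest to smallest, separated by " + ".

Repeatedly subtract the largest Fibonacci number that fits:
take 55 (≤ 67); 67 − 55 = 12
take 8 (≤ 12); 12 − 8 = 4
take 3 (≤ 4); 4 − 3 = 1
take 1 (≤ 1); 1 − 1 = 0
So 67 = 55 + 8 + 3 + 1, with no two terms consecutive in the sequence.

55 + 8 + 3 + 1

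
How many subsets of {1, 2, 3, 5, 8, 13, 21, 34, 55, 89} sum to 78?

5

Each representation comes from the Zeckendorf form by replacing some F_k with F_{k−1} + F_{k−2} where possible.
78 = 55+21+2 = 55+13+8+2 = 55+13+5+3+2 = 34+21+13+8+2 = … (1 more), for 5 in all.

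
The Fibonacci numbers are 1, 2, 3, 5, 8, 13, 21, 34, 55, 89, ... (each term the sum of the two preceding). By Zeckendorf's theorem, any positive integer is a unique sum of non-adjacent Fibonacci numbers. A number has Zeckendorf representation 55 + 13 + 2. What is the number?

55 + 13 + 2 = 70.

70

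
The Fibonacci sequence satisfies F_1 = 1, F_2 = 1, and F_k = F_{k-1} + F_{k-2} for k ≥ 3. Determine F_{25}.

Iterating the recurrence up to F_{17} = 1597 and F_{16} = 987:
F_{18} = F_{17} + F_{16} = 1597 + 987 = 2584
F_{19} = F_{18} + F_{17} = 2584 + 1597 = 4181
F_{20} = F_{19} + F_{18} = 4181 + 2584 = 6765
F_{21} = F_{20} + F_{19} = 6765 + 4181 = 10946
F_{22} = F_{21} + F_{20} = 10946 + 6765 = 17711
F_{23} = F_{22} + F_{21} = 17711 + 10946 = 28657
F_{24} = F_{23} + F_{22} = 28657 + 17711 = 46368
F_{25} = F_{24} + F_{23} = 46368 + 28657 = 75025

75025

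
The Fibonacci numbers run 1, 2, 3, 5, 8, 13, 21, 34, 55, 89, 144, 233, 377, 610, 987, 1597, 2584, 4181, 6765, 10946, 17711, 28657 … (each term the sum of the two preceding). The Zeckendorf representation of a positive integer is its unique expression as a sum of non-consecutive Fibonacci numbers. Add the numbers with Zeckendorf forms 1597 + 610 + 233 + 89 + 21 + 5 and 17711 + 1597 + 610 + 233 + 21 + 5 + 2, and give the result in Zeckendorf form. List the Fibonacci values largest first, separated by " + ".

17711 + 4181 + 610 + 144 + 55 + 21 + 8 + 3 + 1

The two numbers are 2555 and 20179, so their sum is 22734.
largest Fibonacci ≤ 22734 is 17711; 22734 − 17711 = 5023
largest Fibonacci ≤ 5023 is 4181; 5023 − 4181 = 842
largest Fibonacci ≤ 842 is 610; 842 − 610 = 232
largest Fibonacci ≤ 232 is 144; 232 − 144 = 88
largest Fibonacci ≤ 88 is 55; 88 − 55 = 33
largest Fibonacci ≤ 33 is 21; 33 − 21 = 12
largest Fibonacci ≤ 12 is 8; 12 − 8 = 4
largest Fibonacci ≤ 4 is 3; 4 − 3 = 1
largest Fibonacci ≤ 1 is 1; 1 − 1 = 0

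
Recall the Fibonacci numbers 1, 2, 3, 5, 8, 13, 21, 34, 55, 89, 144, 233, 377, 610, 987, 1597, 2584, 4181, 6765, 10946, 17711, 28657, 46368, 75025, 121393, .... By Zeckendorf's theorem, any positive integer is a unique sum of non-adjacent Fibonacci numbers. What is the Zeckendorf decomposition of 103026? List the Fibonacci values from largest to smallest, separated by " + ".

take 75025 (≤ 103026); 103026 − 75025 = 28001
take 17711 (≤ 28001); 28001 − 17711 = 10290
take 6765 (≤ 10290); 10290 − 6765 = 3525
take 2584 (≤ 3525); 3525 − 2584 = 941
take 610 (≤ 941); 941 − 610 = 331
take 233 (≤ 331); 331 − 233 = 98
take 89 (≤ 98); 98 − 89 = 9
take 8 (≤ 9); 9 − 8 = 1
take 1 (≤ 1); 1 − 1 = 0
So 103026 = 75025 + 17711 + 6765 + 2584 + 610 + 233 + 89 + 8 + 1, with no two terms consecutive in the sequence.

75025 + 17711 + 6765 + 2584 + 610 + 233 + 89 + 8 + 1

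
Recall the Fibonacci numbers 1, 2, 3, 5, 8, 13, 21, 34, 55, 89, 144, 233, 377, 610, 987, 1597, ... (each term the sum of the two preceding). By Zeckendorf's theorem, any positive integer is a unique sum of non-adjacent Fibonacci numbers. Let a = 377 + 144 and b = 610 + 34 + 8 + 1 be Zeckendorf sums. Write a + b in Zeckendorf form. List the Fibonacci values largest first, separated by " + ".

The two numbers are 521 and 653, so their sum is 1174.
largest Fibonacci ≤ 1174 is 987; 1174 − 987 = 187
largest Fibonacci ≤ 187 is 144; 187 − 144 = 43
largest Fibonacci ≤ 43 is 34; 43 − 34 = 9
largest Fibonacci ≤ 9 is 8; 9 − 8 = 1
largest Fibonacci ≤ 1 is 1; 1 − 1 = 0

987 + 144 + 34 + 8 + 1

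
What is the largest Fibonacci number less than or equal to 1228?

987 ≤ 1228 < 1597, so the largest Fibonacci number not exceeding 1228 is 987.

987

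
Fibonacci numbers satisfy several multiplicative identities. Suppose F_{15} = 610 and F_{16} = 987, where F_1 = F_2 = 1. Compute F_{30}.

By the doubling identity F_{2k} = F_k(2F_{k+1} − F_k): F_{30} = 610·(2·987 − 610) = 610·1364 = 832040.

832040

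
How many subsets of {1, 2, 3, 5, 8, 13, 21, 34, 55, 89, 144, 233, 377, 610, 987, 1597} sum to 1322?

1322 = 987+233+89+13 = 987+233+89+8+5 = 987+233+55+34+13 = 610+377+233+89+13 = 987+233+89+8+3+2 = … (21 more), for 26 in all.

26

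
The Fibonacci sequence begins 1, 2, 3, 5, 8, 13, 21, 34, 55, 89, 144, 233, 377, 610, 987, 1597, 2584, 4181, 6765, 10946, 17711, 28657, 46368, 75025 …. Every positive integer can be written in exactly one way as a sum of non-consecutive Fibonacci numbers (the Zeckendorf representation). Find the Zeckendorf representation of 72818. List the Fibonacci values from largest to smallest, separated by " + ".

46368 + 17711 + 6765 + 1597 + 377

Greedy algorithm:
take 46368 (≤ 72818); 72818 − 46368 = 26450
take 17711 (≤ 26450); 26450 − 17711 = 8739
take 6765 (≤ 8739); 8739 − 6765 = 1974
take 1597 (≤ 1974); 1974 − 1597 = 377
take 377 (≤ 377); 377 − 377 = 0
So 72818 = 46368 + 17711 + 6765 + 1597 + 377, with no two terms consecutive in the sequence.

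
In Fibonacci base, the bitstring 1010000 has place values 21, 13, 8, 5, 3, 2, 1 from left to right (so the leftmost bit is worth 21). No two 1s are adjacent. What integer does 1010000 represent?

Summing the place values of the 1 bits: 21 + 8 = 29.

29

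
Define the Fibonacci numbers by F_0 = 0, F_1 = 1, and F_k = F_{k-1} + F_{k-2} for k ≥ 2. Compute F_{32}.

2178309

Iterating the recurrence up to F_{25} = 75025 and F_{24} = 46368:
F_{26} = F_{25} + F_{24} = 75025 + 46368 = 121393
F_{27} = F_{26} + F_{25} = 121393 + 75025 = 196418
F_{28} = F_{27} + F_{26} = 196418 + 121393 = 317811
F_{29} = F_{28} + F_{27} = 317811 + 196418 = 514229
F_{30} = F_{29} + F_{28} = 514229 + 317811 = 832040
F_{31} = F_{30} + F_{29} = 832040 + 514229 = 1346269
F_{32} = F_{31} + F_{30} = 1346269 + 832040 = 2178309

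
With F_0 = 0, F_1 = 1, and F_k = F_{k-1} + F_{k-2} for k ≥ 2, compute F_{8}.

F_{2} = F_{1} + F_{0} = 1 + 0 = 1
F_{3} = F_{2} + F_{1} = 1 + 1 = 2
F_{4} = F_{3} + F_{2} = 2 + 1 = 3
F_{5} = F_{4} + F_{3} = 3 + 2 = 5
F_{6} = F_{5} + F_{4} = 5 + 3 = 8
F_{7} = F_{6} + F_{5} = 8 + 5 = 13
F_{8} = F_{7} + F_{6} = 13 + 8 = 21

21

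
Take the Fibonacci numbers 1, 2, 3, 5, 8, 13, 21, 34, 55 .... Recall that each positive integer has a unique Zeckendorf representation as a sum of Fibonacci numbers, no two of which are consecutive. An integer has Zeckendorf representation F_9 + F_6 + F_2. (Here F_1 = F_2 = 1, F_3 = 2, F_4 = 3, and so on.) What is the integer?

43

F_9 + F_6 + F_2 = 34 + 8 + 1 = 43.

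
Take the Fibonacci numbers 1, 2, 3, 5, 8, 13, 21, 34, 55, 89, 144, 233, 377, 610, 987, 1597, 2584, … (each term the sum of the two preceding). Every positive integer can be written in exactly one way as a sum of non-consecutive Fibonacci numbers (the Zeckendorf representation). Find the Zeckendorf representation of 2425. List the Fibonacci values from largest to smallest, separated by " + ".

Repeatedly subtract the largest Fibonacci number that fits:
subtract 1597 from 2425: 828 remains
subtract 610 from 828: 218 remains
subtract 144 from 218: 74 remains
subtract 55 from 74: 19 remains
subtract 13 from 19: 6 remains
subtract 5 from 6: 1 remains
subtract 1 from 1: 0 remains
So 2425 = 1597 + 610 + 144 + 55 + 13 + 5 + 1, with no two terms consecutive in the sequence.

1597 + 610 + 144 + 55 + 13 + 5 + 1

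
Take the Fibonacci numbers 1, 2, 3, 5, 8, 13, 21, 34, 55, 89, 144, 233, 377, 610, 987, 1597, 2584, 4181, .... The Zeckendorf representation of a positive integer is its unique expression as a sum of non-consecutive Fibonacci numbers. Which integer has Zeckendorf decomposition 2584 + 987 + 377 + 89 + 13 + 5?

2584 + 987 + 377 + 89 + 13 + 5 = 4055.

4055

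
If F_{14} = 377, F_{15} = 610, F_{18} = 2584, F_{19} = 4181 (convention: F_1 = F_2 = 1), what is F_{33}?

3524578

By the addition formula F_{m+n} = F_m F_{n+1} + F_{m−1} F_n with m=19, n=14: F_{33} = 4181·610 + 2584·377 = 2550410 + 974168 = 3524578.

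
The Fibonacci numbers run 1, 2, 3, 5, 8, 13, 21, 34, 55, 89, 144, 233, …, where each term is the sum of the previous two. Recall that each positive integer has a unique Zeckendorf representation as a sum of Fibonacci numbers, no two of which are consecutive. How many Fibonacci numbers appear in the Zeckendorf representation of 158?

Repeatedly subtract the largest Fibonacci number that fits:
144 ≤ 158 < 233, so take 144; remainder 14
13 ≤ 14 < 21, so take 13; remainder 1
1 ≤ 1 < 2, so take 1; remainder 0
158 = 144 + 13 + 1, which has 3 terms.

3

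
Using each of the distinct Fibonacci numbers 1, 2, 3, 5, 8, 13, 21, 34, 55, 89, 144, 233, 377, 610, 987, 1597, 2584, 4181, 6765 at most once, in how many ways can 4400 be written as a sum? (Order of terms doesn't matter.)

12

4400 = 4181+144+55+13+5+2 = 4181+144+34+21+13+5+2 = 2584+1597+144+55+13+5+2 = 4181+89+55+34+21+13+5+2 = … (8 more), for 12 in all.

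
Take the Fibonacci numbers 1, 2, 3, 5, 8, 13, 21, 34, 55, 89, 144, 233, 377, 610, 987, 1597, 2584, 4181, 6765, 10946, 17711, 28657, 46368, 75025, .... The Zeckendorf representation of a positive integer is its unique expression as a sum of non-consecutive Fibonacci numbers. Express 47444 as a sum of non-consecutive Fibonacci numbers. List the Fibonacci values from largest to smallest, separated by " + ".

Repeatedly subtract the largest Fibonacci number that fits:
47444: greatest Fibonacci not exceeding it is 46368, leaving 1076
1076: greatest Fibonacci not exceeding it is 987, leaving 89
89: greatest Fibonacci not exceeding it is 89, leaving 0
So 47444 = 46368 + 987 + 89, with no two terms consecutive in the sequence.

46368 + 987 + 89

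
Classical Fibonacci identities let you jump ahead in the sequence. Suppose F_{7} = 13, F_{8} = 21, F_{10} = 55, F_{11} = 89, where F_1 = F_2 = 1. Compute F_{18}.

2584

By the addition formula F_{m+n} = F_m F_{n+1} + F_{m−1} F_n with m=8, n=10: F_{18} = 21·89 + 13·55 = 1869 + 715 = 2584.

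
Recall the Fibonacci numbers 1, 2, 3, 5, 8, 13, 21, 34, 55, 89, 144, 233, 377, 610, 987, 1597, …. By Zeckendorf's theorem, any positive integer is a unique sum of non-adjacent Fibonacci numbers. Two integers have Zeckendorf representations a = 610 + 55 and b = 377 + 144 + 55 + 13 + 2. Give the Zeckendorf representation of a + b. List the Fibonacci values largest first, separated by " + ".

The two numbers are 665 and 591, so their sum is 1256.
1256 − 987 = 269
269 − 233 = 36
36 − 34 = 2
2 − 2 = 0

987 + 233 + 34 + 2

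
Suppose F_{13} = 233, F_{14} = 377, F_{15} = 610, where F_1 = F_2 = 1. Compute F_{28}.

By the addition formula F_{m+n} = F_m F_{n+1} + F_{m−1} F_n with m=14, n=14: F_{28} = 377·610 + 233·377 = 229970 + 87841 = 317811.

317811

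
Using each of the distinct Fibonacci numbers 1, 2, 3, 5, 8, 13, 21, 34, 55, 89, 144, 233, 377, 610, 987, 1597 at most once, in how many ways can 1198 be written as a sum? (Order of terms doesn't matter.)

7

Starting from the Zeckendorf form and repeatedly splitting a term F_k into F_{k−1} + F_{k−2} (when neither is already used) reaches every representation.
1198 = 987+144+55+8+3+1 = 987+144+34+21+8+3+1 = 610+377+144+55+8+3+1 = 987+89+55+34+21+8+3+1 = … (3 more), for 7 in all.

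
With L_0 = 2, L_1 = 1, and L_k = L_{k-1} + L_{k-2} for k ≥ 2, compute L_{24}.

Iterating the recurrence up to L_{20} = 15127 and L_{19} = 9349:
L_{21} = L_{20} + L_{19} = 15127 + 9349 = 24476
L_{22} = L_{21} + L_{20} = 24476 + 15127 = 39603
L_{23} = L_{22} + L_{21} = 39603 + 24476 = 64079
L_{24} = L_{23} + L_{22} = 64079 + 39603 = 103682

103682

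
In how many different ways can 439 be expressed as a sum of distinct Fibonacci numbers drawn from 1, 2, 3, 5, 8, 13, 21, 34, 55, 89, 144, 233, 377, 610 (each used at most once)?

8

Starting from the Zeckendorf form and repeatedly splitting a term F_k into F_{k−1} + F_{k−2} (when neither is already used) reaches every representation.
439 = 377+55+5+2 = 377+34+21+5+2 = 233+144+55+5+2 = 377+34+13+8+5+2 = 233+144+34+21+5+2 = … (3 more), for 8 in all.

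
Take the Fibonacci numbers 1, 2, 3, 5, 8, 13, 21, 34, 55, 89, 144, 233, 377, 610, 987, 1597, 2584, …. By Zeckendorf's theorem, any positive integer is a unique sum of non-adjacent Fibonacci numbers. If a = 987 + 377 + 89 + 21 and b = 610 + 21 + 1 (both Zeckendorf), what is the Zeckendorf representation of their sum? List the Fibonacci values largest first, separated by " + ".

The two numbers are 1474 and 632, so their sum is 2106.
Greedily peel off the largest Fibonacci term at each step:
take 1597 (≤ 2106); 2106 − 1597 = 509
take 377 (≤ 509); 509 − 377 = 132
take 89 (≤ 132); 132 − 89 = 43
take 34 (≤ 43); 43 − 34 = 9
take 8 (≤ 9); 9 − 8 = 1
take 1 (≤ 1); 1 − 1 = 0

1597 + 377 + 89 + 34 + 8 + 1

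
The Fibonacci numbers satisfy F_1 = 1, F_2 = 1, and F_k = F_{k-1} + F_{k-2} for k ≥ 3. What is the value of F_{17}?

1597

Iterating the recurrence up to F_{13} = 233 and F_{12} = 144:
F_{14} = F_{13} + F_{12} = 233 + 144 = 377
F_{15} = F_{14} + F_{13} = 377 + 233 = 610
F_{16} = F_{15} + F_{14} = 610 + 377 = 987
F_{17} = F_{16} + F_{15} = 987 + 610 = 1597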